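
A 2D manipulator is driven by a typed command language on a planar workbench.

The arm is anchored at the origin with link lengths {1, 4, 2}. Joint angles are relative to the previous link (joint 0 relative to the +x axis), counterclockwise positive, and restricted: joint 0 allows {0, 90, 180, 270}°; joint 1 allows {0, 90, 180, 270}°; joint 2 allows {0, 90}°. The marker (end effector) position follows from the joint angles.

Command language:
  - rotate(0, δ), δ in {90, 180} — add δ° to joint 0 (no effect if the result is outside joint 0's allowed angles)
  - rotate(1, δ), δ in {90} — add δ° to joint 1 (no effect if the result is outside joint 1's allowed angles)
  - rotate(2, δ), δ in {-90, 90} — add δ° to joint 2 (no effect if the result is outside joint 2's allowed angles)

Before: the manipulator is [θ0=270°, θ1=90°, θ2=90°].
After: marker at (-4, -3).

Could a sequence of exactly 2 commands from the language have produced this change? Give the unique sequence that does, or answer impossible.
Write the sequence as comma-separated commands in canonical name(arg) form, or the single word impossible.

start: [θ0=270°, θ1=90°, θ2=90°]
step 1 (rotate(1, 90)): [θ0=270°, θ1=180°, θ2=90°]
step 2 (rotate(1, 90)): [θ0=270°, θ1=270°, θ2=90°]
all 25 alternatives checked — unique.

rotate(1, 90), rotate(1, 90)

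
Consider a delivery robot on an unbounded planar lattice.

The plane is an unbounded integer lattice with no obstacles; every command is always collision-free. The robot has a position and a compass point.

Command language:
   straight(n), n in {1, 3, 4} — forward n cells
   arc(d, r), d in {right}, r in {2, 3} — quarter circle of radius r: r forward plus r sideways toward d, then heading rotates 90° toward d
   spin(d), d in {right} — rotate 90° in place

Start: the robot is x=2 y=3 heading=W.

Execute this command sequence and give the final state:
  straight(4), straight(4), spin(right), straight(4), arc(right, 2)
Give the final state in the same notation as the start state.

x=-4 y=9 heading=E

start: x=2 y=3 heading=W
t=1 straight(4) ⇒ x=-2 y=3 heading=W
t=2 straight(4) ⇒ x=-6 y=3 heading=W
t=3 spin(right) ⇒ x=-6 y=3 heading=N
t=4 straight(4) ⇒ x=-6 y=7 heading=N
t=5 arc(right, 2) ⇒ x=-4 y=9 heading=E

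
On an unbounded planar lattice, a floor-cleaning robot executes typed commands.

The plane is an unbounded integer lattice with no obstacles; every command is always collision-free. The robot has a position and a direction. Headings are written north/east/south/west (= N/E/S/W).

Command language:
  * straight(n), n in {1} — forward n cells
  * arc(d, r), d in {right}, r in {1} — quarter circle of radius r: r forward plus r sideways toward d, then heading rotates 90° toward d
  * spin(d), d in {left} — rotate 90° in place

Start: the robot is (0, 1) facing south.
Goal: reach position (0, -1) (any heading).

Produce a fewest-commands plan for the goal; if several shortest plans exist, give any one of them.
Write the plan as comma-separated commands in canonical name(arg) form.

initial: (0, 1) facing south
[1] after straight(1): (0, 0) facing south
[2] after straight(1): (0, -1) facing south
nothing shorter than 2 reaches the goal.

straight(1), straight(1)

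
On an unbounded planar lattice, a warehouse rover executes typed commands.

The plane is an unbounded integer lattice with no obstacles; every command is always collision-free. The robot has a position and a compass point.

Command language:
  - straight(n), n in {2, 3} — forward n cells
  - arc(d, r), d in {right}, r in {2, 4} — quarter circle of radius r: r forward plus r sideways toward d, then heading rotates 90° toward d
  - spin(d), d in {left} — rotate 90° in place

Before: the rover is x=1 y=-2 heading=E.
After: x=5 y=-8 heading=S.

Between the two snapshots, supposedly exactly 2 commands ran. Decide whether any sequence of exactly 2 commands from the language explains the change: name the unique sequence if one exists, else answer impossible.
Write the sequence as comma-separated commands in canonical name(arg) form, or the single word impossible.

key: running straight(2) before arc(right, 4) would end elsewhere — order is forced
begin: x=1 y=-2 heading=E
[1] after arc(right, 4): x=5 y=-6 heading=S
[2] after straight(2): x=5 y=-8 heading=S
no rival 2-sequence matches.

arc(right, 4), straight(2)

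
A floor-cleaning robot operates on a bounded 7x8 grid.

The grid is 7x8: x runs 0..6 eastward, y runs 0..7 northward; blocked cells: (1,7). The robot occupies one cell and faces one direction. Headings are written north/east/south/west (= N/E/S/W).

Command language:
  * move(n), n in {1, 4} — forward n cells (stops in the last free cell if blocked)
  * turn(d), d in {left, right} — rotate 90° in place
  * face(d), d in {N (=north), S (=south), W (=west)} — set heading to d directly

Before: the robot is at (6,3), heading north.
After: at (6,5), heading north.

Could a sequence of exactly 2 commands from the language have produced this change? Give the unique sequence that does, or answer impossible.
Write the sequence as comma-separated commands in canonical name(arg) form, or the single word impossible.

move(1), move(1)

key: heading stays N — no command in the sequence turns
t0: at (6,3), heading north
[1] after move(1): at (6,4), heading north
[2] after move(1): at (6,5), heading north
all 49 alternatives checked — unique.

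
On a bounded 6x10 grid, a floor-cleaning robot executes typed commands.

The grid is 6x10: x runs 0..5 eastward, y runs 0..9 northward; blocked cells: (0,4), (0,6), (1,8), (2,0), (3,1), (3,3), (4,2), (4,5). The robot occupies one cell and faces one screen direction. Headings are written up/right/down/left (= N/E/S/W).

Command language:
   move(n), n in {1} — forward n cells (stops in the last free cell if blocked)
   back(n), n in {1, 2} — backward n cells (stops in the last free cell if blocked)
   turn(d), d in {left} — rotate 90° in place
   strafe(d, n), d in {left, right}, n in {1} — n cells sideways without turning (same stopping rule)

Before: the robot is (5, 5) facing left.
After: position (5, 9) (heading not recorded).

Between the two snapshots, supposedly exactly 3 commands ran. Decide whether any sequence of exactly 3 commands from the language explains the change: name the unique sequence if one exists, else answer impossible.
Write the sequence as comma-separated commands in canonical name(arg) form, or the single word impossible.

key: running back(2) before turn(left) would end elsewhere — order is forced
begin: (5, 5) facing left
step 1 (turn(left)): (5, 5) facing down
step 2 (back(2)): (5, 7) facing down
step 3 (back(2)): (5, 9) facing down
no rival 3-sequence matches.

turn(left), back(2), back(2)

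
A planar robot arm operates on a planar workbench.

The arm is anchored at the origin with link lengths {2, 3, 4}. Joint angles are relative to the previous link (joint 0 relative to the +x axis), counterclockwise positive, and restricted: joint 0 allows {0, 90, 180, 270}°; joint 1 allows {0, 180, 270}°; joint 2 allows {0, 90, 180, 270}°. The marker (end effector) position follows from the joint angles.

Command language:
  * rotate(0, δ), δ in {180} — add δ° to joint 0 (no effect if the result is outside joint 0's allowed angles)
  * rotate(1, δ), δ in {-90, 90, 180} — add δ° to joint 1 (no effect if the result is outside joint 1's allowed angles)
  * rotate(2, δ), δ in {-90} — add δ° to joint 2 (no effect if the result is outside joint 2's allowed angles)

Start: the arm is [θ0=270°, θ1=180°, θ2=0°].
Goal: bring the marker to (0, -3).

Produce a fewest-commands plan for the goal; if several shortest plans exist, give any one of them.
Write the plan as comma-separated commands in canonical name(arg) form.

rotate(2, -90), rotate(2, -90)

start: [θ0=270°, θ1=180°, θ2=0°]
step 1 (rotate(2, -90)): [θ0=270°, θ1=180°, θ2=270°]
step 2 (rotate(2, -90)): [θ0=270°, θ1=180°, θ2=180°]
shorter routes all fall short; 2 is best.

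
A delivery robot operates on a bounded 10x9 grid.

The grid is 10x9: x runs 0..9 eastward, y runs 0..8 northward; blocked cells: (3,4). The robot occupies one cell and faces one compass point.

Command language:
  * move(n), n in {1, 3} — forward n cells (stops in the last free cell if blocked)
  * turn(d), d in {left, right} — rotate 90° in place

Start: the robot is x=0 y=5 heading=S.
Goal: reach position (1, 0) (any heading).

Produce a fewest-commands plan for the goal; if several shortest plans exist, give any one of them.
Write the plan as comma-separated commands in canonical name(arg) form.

start: x=0 y=5 heading=S
1. move(3) → x=0 y=2 heading=S
2. move(3) → x=0 y=0 heading=S
3. turn(left) → x=0 y=0 heading=E
4. move(1) → x=1 y=0 heading=E
shorter routes all fall short; 4 is best.

move(3), move(3), turn(left), move(1)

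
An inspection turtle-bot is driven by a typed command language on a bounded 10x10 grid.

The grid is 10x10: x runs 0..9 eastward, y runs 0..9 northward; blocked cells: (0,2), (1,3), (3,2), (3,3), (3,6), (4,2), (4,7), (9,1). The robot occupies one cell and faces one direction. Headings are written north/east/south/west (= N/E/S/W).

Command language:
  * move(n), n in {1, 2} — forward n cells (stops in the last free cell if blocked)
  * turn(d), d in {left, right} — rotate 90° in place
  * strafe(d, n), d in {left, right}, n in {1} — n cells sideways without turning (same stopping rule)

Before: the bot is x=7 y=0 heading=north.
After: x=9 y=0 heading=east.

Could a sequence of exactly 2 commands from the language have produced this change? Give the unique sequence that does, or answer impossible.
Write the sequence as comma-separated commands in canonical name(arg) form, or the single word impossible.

key: cell and facing (now E) both changed — the 2 commands mix motion and turning
t0: x=7 y=0 heading=north
1. turn(right) → x=7 y=0 heading=east
2. move(2) → x=9 y=0 heading=east
no rival 2-sequence matches.

turn(right), move(2)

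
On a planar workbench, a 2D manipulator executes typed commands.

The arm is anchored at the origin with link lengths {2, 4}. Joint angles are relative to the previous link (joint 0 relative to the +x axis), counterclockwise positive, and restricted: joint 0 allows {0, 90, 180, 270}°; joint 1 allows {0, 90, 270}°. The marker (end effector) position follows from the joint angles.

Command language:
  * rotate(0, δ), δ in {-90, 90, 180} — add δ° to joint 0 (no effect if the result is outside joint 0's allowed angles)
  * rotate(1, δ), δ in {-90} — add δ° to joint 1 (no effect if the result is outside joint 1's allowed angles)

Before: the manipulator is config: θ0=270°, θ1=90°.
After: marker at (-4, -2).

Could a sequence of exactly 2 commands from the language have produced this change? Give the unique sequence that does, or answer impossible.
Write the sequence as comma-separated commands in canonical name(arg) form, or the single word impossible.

t0: config: θ0=270°, θ1=90°
1. rotate(1, -90) → config: θ0=270°, θ1=0°
2. rotate(1, -90) → config: θ0=270°, θ1=270°
uniquely the one of 16 2-step routes that fits.

rotate(1, -90), rotate(1, -90)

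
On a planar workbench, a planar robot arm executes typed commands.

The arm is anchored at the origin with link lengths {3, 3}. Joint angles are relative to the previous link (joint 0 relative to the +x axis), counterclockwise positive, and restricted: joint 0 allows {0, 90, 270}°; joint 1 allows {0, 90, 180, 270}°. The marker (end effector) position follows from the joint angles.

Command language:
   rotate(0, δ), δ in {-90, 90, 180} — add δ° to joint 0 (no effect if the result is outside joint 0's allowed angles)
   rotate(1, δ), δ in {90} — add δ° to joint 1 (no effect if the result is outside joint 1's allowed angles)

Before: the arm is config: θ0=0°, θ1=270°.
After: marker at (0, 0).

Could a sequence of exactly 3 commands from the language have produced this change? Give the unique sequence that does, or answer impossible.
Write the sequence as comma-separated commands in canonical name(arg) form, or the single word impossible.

rotate(1, 90), rotate(1, 90), rotate(1, 90)

initial: config: θ0=0°, θ1=270°
1. rotate(1, 90) → config: θ0=0°, θ1=0°
2. rotate(1, 90) → config: θ0=0°, θ1=90°
3. rotate(1, 90) → config: θ0=0°, θ1=180°
no other 3-command option fits: unique.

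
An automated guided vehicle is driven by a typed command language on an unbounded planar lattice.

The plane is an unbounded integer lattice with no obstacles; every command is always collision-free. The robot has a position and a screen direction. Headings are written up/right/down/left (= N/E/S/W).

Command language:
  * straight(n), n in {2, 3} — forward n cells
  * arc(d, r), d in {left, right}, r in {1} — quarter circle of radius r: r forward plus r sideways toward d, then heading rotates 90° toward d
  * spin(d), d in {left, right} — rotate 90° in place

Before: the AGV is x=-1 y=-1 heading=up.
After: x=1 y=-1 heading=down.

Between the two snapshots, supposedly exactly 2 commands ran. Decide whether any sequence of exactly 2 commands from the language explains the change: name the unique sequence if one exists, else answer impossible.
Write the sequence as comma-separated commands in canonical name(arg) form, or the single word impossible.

arc(right, 1), arc(right, 1)

key: position moved to (1,-1) AND the heading swung to S — translation plus rotation needed
begin: x=-1 y=-1 heading=up
step 1 (arc(right, 1)): x=0 y=0 heading=right
step 2 (arc(right, 1)): x=1 y=-1 heading=down
no other 2-command option fits: unique.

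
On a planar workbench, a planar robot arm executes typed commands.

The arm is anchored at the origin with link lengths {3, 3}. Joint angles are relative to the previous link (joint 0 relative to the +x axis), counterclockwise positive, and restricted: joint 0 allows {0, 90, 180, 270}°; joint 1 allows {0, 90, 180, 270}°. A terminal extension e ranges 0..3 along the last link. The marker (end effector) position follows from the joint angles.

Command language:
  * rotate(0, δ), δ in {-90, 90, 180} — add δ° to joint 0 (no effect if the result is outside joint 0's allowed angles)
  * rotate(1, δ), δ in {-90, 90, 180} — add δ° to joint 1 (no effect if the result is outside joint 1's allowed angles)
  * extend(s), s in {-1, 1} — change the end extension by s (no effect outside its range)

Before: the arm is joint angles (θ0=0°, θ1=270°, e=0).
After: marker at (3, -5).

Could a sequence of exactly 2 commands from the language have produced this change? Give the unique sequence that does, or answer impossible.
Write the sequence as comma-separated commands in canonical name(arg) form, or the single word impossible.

extend(1), extend(1)

t0: joint angles (θ0=0°, θ1=270°, e=0)
step 1 (extend(1)): joint angles (θ0=0°, θ1=270°, e=1)
step 2 (extend(1)): joint angles (θ0=0°, θ1=270°, e=2)
no other 2-command option fits: unique.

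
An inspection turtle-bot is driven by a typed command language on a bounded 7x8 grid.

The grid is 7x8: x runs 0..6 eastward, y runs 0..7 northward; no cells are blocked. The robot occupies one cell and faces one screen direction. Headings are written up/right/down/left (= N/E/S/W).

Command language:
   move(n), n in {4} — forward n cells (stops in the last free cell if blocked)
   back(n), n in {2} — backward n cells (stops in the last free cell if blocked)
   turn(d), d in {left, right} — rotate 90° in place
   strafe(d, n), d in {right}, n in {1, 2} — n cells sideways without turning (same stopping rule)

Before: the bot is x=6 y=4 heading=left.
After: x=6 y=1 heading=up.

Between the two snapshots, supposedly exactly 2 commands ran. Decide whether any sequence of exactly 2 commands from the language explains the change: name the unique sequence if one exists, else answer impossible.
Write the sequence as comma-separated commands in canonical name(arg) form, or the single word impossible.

impossible

all 36 sequences checked — none match.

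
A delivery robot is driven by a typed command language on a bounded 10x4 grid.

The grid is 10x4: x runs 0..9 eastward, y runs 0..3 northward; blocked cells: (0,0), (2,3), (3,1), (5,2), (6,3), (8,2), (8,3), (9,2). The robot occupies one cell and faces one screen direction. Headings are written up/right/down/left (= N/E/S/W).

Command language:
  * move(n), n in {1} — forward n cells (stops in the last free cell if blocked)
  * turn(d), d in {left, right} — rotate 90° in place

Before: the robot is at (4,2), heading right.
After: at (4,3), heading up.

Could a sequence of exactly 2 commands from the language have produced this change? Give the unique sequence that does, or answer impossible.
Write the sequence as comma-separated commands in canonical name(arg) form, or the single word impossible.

key: cell and facing (now N) both changed — the 2 commands mix motion and turning
begin: at (4,2), heading right
1. turn(left) → at (4,2), heading up
2. move(1) → at (4,3), heading up
no other 2-command option fits: unique.

turn(left), move(1)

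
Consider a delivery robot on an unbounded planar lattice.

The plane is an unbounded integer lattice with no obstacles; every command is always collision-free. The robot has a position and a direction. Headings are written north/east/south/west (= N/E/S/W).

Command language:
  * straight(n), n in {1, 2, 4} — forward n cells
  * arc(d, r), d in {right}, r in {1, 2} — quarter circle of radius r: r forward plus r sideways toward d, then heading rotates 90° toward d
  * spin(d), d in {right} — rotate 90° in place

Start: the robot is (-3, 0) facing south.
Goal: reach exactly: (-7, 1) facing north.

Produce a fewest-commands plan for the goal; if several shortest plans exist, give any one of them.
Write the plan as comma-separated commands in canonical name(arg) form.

from: (-3, 0) facing south
step 1 (arc(right, 2)): (-5, -2) facing west
step 2 (arc(right, 2)): (-7, 0) facing north
step 3 (straight(1)): (-7, 1) facing north
shorter routes all fall short; 3 is best.

arc(right, 2), arc(right, 2), straight(1)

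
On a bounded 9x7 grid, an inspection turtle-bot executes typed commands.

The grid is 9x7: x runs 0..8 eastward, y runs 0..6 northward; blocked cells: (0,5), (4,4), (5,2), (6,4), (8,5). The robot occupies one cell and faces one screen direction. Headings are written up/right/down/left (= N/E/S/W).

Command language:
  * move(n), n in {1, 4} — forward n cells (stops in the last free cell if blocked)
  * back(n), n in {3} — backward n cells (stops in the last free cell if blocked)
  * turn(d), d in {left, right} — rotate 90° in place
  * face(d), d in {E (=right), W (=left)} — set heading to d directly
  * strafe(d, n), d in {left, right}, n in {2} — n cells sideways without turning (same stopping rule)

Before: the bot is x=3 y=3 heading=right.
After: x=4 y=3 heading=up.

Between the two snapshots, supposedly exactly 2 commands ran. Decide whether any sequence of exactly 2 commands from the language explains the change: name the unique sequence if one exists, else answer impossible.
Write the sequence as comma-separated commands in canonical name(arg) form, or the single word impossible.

key: cell and facing (now N) both changed — the 2 commands mix motion and turning
from: x=3 y=3 heading=right
1. move(1) → x=4 y=3 heading=right
2. turn(left) → x=4 y=3 heading=up
no rival 2-sequence matches.

move(1), turn(left)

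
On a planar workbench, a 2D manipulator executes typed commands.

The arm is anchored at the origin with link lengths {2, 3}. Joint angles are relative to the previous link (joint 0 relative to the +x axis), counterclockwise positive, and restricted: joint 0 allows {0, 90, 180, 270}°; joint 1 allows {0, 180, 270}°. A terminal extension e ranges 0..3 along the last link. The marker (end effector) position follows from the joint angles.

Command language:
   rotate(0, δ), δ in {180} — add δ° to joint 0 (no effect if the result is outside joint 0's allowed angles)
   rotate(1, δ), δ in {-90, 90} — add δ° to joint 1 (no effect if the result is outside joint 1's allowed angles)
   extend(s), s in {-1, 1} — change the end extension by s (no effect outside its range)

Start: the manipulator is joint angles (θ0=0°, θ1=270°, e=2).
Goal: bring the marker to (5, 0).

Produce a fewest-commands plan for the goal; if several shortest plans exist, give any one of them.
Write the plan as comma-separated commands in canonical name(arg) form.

extend(-1), extend(-1), rotate(1, 90)

t0: joint angles (θ0=0°, θ1=270°, e=2)
1. extend(-1) → joint angles (θ0=0°, θ1=270°, e=1)
2. extend(-1) → joint angles (θ0=0°, θ1=270°, e=0)
3. rotate(1, 90) → joint angles (θ0=0°, θ1=0°, e=0)
nothing shorter than 3 reaches the goal.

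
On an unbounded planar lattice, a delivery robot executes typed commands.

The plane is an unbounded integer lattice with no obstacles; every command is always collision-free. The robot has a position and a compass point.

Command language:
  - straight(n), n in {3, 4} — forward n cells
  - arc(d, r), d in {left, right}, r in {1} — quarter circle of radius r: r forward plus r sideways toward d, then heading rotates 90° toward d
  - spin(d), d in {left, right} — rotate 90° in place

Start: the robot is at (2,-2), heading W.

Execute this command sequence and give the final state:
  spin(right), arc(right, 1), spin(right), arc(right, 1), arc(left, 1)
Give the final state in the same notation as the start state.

t0: at (2,-2), heading W
[1] after spin(right): at (2,-2), heading N
[2] after arc(right, 1): at (3,-1), heading E
[3] after spin(right): at (3,-1), heading S
[4] after arc(right, 1): at (2,-2), heading W
[5] after arc(left, 1): at (1,-3), heading S

at (1,-3), heading S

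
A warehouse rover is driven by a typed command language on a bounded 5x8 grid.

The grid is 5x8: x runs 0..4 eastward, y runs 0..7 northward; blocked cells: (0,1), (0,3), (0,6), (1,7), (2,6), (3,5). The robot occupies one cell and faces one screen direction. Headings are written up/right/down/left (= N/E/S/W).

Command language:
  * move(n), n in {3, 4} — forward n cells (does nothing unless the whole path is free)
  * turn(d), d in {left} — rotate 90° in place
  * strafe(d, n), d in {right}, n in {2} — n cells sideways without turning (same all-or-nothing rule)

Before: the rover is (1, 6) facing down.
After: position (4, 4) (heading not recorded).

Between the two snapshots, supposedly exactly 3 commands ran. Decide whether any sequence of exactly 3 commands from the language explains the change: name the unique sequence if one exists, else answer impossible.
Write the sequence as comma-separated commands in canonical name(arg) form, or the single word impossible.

key: order matters: swapping turn(left) and move(3) lands elsewhere
from: (1, 6) facing down
1. turn(left) → (1, 6) facing right
2. strafe(right, 2) → (1, 4) facing right
3. move(3) → (4, 4) facing right
uniquely the one of 64 3-step routes that fits.

turn(left), strafe(right, 2), move(3)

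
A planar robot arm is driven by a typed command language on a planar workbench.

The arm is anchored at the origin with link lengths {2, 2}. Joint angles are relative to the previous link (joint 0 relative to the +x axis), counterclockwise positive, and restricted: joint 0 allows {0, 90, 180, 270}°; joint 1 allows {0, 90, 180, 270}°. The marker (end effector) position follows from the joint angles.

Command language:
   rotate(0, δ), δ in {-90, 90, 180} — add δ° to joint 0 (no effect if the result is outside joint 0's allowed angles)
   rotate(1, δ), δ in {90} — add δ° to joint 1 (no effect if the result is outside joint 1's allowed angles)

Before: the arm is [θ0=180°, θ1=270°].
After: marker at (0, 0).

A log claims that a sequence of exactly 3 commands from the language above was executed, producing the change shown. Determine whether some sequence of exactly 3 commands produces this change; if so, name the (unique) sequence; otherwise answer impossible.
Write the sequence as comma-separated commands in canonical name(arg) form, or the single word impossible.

t0: [θ0=180°, θ1=270°]
t=1 rotate(1, 90) ⇒ [θ0=180°, θ1=0°]
t=2 rotate(1, 90) ⇒ [θ0=180°, θ1=90°]
t=3 rotate(1, 90) ⇒ [θ0=180°, θ1=180°]
no other 3-command option fits: unique.

rotate(1, 90), rotate(1, 90), rotate(1, 90)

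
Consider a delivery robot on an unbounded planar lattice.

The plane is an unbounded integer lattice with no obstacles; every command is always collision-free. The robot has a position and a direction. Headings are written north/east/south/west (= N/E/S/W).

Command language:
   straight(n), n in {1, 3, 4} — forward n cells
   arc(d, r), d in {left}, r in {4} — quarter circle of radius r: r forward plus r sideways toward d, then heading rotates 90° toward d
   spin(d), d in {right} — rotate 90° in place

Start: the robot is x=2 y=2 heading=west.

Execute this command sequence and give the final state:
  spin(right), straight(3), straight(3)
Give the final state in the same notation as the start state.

start: x=2 y=2 heading=west
step 1 (spin(right)): x=2 y=2 heading=north
step 2 (straight(3)): x=2 y=5 heading=north
step 3 (straight(3)): x=2 y=8 heading=north

x=2 y=8 heading=north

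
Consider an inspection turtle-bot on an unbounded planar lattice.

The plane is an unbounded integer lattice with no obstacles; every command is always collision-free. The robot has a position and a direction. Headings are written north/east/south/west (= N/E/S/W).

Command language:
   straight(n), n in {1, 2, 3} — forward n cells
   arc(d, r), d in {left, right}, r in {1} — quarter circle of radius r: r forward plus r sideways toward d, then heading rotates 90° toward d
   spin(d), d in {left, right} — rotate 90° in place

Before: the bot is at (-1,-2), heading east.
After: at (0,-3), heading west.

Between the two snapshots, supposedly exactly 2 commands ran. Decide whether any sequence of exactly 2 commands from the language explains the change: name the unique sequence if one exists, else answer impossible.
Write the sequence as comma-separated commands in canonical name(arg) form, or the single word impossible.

arc(right, 1), spin(right)

key: position moved to (0,-3) AND the heading swung to W — translation plus rotation needed
from: at (-1,-2), heading east
1. arc(right, 1) → at (0,-3), heading south
2. spin(right) → at (0,-3), heading west
all 49 alternatives checked — unique.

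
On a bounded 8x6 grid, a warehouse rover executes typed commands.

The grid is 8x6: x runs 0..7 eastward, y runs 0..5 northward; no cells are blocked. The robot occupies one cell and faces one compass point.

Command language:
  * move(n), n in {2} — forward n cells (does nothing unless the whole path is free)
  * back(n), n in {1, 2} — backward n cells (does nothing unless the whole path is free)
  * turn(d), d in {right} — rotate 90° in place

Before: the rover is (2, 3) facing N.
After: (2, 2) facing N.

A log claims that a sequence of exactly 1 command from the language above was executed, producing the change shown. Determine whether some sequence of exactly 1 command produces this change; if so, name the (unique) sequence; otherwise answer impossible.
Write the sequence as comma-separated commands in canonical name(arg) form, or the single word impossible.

key: still facing N — the one step turns nothing
t0: (2, 3) facing N
[1] after back(1): (2, 2) facing N
uniquely the one of 4 1-step routes that fits.

back(1)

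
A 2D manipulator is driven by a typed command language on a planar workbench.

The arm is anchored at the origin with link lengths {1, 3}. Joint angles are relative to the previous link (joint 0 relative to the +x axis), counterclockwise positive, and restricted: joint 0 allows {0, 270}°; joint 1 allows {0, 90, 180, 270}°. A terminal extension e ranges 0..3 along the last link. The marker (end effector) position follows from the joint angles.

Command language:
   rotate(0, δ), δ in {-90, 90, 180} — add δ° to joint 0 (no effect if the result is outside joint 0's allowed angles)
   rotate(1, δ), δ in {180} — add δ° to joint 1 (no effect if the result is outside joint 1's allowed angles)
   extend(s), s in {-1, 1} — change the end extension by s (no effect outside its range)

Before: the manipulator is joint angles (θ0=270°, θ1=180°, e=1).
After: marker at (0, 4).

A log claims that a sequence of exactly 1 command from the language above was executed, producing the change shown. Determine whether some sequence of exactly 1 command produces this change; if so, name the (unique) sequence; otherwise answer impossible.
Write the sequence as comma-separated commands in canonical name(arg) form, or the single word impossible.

extend(1)

from: joint angles (θ0=270°, θ1=180°, e=1)
t=1 extend(1) ⇒ joint angles (θ0=270°, θ1=180°, e=2)
all 6 alternatives checked — unique.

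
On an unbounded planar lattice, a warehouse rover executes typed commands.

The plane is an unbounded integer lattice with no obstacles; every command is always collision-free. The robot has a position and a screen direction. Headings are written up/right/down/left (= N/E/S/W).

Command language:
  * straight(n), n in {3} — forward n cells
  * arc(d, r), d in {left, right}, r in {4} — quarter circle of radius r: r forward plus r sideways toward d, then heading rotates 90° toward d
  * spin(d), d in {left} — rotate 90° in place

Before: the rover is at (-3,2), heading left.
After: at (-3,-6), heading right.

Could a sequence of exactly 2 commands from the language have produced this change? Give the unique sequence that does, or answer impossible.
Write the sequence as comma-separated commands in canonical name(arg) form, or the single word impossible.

arc(left, 4), arc(left, 4)

key: position moved to (-3,-6) AND the heading swung to E — translation plus rotation needed
initial: at (-3,2), heading left
1. arc(left, 4) → at (-7,-2), heading down
2. arc(left, 4) → at (-3,-6), heading right
all 16 alternatives checked — unique.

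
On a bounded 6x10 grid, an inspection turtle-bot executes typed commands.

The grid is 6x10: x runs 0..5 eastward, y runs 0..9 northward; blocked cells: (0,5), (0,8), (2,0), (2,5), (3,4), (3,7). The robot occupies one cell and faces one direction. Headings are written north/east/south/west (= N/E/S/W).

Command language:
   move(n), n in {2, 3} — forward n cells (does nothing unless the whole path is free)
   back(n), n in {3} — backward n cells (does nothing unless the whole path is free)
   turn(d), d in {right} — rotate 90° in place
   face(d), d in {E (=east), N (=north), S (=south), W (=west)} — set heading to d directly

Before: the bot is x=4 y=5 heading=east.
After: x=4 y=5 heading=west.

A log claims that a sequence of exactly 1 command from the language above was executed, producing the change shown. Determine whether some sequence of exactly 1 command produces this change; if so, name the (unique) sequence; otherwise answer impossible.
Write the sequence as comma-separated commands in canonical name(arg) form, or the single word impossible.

face(W)

key: parked at (4,5) the whole time — nothing moves the robot
initial: x=4 y=5 heading=east
step 1 (face(W)): x=4 y=5 heading=west
no other 1-command option fits: unique.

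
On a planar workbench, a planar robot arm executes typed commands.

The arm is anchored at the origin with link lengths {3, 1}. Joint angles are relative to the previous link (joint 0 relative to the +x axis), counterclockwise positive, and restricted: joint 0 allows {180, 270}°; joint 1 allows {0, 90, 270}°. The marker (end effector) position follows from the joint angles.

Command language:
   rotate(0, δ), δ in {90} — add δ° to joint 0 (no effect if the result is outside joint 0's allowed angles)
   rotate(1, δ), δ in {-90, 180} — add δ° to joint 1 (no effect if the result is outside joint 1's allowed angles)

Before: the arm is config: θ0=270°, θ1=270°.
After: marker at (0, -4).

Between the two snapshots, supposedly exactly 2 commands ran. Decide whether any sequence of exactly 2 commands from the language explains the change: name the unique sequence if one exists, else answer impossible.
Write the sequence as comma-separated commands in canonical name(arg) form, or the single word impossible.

rotate(1, 180), rotate(1, -90)

key: order matters: swapping rotate(1, 180) and rotate(1, -90) lands elsewhere
from: config: θ0=270°, θ1=270°
1. rotate(1, 180) → config: θ0=270°, θ1=90°
2. rotate(1, -90) → config: θ0=270°, θ1=0°
no rival 2-sequence matches.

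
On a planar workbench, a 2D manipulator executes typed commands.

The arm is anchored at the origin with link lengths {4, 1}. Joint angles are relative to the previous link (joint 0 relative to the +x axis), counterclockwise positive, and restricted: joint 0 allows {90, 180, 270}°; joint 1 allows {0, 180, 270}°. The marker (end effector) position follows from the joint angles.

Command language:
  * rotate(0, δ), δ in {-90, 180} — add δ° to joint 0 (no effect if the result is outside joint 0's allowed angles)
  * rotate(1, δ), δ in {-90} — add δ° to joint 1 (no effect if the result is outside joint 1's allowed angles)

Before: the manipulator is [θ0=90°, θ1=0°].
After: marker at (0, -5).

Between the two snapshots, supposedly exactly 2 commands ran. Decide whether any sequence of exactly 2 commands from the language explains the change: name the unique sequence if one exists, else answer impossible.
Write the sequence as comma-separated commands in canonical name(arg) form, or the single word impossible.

key: running rotate(0, 180) before rotate(0, -90) would end elsewhere — order is forced
initial: [θ0=90°, θ1=0°]
step 1 (rotate(0, -90)): [θ0=90°, θ1=0°]
step 2 (rotate(0, 180)): [θ0=270°, θ1=0°]
no other 2-command option fits: unique.

rotate(0, -90), rotate(0, 180)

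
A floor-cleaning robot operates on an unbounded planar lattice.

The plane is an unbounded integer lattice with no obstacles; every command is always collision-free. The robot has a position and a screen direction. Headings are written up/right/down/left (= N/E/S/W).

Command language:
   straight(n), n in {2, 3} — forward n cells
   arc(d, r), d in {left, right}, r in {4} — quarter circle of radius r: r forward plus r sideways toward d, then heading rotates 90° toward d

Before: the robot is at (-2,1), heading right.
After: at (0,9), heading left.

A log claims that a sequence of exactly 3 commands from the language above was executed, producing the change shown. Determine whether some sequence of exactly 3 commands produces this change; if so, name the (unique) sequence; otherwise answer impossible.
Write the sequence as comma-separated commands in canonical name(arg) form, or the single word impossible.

straight(2), arc(left, 4), arc(left, 4)

key: cell and facing (now W) both changed — the 3 commands mix motion and turning
from: at (-2,1), heading right
t=1 straight(2) ⇒ at (0,1), heading right
t=2 arc(left, 4) ⇒ at (4,5), heading up
t=3 arc(left, 4) ⇒ at (0,9), heading left
uniquely the one of 64 3-step routes that fits.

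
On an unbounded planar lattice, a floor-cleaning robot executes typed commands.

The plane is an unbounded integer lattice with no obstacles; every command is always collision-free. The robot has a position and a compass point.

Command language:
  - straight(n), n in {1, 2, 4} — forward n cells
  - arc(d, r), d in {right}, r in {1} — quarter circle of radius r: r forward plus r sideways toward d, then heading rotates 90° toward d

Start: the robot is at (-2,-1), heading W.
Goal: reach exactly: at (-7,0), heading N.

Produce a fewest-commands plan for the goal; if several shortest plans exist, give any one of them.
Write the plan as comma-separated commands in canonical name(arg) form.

from: at (-2,-1), heading W
1. straight(4) → at (-6,-1), heading W
2. arc(right, 1) → at (-7,0), heading N
minimal: 2 command(s), checked below 2.

straight(4), arc(right, 1)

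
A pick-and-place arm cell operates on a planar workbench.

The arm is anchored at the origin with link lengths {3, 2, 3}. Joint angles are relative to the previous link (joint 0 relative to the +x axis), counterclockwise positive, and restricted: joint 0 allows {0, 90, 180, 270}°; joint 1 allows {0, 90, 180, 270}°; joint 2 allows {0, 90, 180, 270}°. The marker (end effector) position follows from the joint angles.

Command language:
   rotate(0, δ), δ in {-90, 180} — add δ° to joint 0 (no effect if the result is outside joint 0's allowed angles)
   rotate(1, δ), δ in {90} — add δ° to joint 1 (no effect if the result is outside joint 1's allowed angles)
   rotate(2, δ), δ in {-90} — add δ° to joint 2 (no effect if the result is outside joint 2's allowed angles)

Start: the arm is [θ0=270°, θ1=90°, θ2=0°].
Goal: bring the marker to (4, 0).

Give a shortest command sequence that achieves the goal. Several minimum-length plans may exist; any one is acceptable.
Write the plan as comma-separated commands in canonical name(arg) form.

initial: [θ0=270°, θ1=90°, θ2=0°]
[1] after rotate(1, 90): [θ0=270°, θ1=180°, θ2=0°]
[2] after rotate(2, -90): [θ0=270°, θ1=180°, θ2=270°]
[3] after rotate(2, -90): [θ0=270°, θ1=180°, θ2=180°]
[4] after rotate(0, -90): [θ0=180°, θ1=180°, θ2=180°]
[5] after rotate(0, 180): [θ0=0°, θ1=180°, θ2=180°]
nothing shorter than 5 reaches the goal.

rotate(1, 90), rotate(2, -90), rotate(2, -90), rotate(0, -90), rotate(0, 180)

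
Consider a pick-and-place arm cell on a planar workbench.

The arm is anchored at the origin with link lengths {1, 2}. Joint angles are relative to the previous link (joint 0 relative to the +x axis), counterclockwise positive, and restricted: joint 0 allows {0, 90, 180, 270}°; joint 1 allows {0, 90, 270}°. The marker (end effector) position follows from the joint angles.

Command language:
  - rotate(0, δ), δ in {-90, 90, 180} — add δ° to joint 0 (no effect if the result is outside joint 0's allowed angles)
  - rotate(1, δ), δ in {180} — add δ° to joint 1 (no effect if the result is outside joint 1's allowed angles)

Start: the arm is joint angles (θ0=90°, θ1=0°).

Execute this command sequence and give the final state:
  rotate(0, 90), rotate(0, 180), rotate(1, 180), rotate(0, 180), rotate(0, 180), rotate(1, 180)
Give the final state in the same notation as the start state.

joint angles (θ0=0°, θ1=0°)

initial: joint angles (θ0=90°, θ1=0°)
step 1 (rotate(0, 90)): joint angles (θ0=180°, θ1=0°)
step 2 (rotate(0, 180)): joint angles (θ0=0°, θ1=0°)
step 3 (rotate(1, 180)): joint angles (θ0=0°, θ1=0°)
step 4 (rotate(0, 180)): joint angles (θ0=180°, θ1=0°)
step 5 (rotate(0, 180)): joint angles (θ0=0°, θ1=0°)
step 6 (rotate(1, 180)): joint angles (θ0=0°, θ1=0°)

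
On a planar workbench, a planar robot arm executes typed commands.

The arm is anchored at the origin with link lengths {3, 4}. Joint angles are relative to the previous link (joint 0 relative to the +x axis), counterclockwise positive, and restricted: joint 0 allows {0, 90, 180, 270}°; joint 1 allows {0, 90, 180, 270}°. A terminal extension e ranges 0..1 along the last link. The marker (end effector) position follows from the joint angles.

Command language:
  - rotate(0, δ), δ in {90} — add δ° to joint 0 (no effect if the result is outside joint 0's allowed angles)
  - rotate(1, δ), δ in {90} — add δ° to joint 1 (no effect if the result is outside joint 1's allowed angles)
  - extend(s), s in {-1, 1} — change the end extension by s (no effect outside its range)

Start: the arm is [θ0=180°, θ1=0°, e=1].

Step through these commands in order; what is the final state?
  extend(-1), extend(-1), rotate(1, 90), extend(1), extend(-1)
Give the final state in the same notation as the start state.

start: [θ0=180°, θ1=0°, e=1]
t=1 extend(-1) ⇒ [θ0=180°, θ1=0°, e=0]
t=2 extend(-1) ⇒ [θ0=180°, θ1=0°, e=0]
t=3 rotate(1, 90) ⇒ [θ0=180°, θ1=90°, e=0]
t=4 extend(1) ⇒ [θ0=180°, θ1=90°, e=1]
t=5 extend(-1) ⇒ [θ0=180°, θ1=90°, e=0]

[θ0=180°, θ1=90°, e=0]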